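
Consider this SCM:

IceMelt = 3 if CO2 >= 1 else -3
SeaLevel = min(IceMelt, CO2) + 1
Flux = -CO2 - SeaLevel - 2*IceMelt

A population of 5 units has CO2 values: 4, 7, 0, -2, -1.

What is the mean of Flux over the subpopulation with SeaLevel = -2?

Conditioning on SeaLevel=-2 selects the 3 unit(s) with CO2 ∈ {0, -2, -1}. Their Flux values: 8, 10, 9. Mean = 9.

9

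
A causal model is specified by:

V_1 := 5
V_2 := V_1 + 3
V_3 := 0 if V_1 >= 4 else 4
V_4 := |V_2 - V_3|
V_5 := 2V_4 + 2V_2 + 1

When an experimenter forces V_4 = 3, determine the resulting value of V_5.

Intervening sets V_4 = 3 and removes its equation (V_4 := |V_2 - V_3|).
V_2 = V_1 + 3  [with V_1=5]  = 8
V_5 = 2V_4 + 2V_2 + 1  [with V_4=3, V_2=8]  = 23

23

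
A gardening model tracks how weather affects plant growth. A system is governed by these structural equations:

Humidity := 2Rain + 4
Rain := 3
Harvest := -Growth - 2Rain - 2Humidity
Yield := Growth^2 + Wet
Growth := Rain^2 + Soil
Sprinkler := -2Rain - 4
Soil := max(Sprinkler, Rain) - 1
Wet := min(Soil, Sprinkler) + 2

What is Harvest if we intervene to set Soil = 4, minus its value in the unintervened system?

-2

The intervention breaks the incoming arrows to Soil: Soil := max(Sprinkler, Rain) - 1 no longer applies, and Soil = 4.
Growth = Rain^2 + Soil  [with Rain=3, Soil=4]  = 13
Humidity = 2Rain + 4  [with Rain=3]  = 10
Harvest = -Growth - 2Rain - 2Humidity  [with Growth=13, Rain=3, Humidity=10]  = -39
Without intervention: Sprinkler = -2Rain - 4  [with Rain=3]  = -10; Soil = max(Sprinkler, Rain) - 1  [with Sprinkler=-10, Rain=3]  = 2; Growth = Rain^2 + Soil  [with Rain=3, Soil=2]  = 11; Humidity = 2Rain + 4  [with Rain=3]  = 10; Harvest = -Growth - 2Rain - 2Humidity  [with Growth=11, Rain=3, Humidity=10]  = -37.
Change = -39 − (-37) = -2.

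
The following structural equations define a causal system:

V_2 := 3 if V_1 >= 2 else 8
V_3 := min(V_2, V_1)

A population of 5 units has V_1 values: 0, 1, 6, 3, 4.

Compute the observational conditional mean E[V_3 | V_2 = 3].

3

E[V_3|V_2=3] averages over only the 3 units with V_2=3 (V_1 = 6, 3, 4): V_3 = 3, 3, 3, mean 3.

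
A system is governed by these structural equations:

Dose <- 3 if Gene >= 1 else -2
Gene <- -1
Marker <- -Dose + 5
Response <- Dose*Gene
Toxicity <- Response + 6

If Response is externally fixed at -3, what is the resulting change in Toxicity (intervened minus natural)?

-5

Intervening sets Response = -3 and removes its equation (Response <- Dose*Gene).
Toxicity = Response + 6  [with Response=-3]  = 3
Without intervention: Dose = 3 if Gene >= 1 else -2  [with Gene=-1]  = -2; Response = Dose*Gene  [with Dose=-2, Gene=-1]  = 2; Toxicity = Response + 6  [with Response=2]  = 8.
Change = 3 − 8 = -5.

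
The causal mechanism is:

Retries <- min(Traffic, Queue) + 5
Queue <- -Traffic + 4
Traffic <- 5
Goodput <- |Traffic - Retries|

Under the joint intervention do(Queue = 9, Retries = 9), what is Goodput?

4

Setting Queue = 9, Retries = 9 by intervention discards those variables' equations.
Goodput = |Traffic - Retries|  [with Traffic=5, Retries=9]  = 4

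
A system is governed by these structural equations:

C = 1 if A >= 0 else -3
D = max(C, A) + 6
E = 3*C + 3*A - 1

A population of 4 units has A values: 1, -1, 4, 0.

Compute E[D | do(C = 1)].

do(C=1) breaks C's dependence on A. With C=1 fixed, D across the units is 7, 7, 10, 7, mean 7.75.

7.75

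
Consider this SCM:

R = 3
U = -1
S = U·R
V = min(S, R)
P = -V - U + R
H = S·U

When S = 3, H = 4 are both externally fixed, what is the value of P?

1

The joint intervention fixes S = 3, H = 4, removing each variable's own equation.
V = min(S, R)  [with S=3, R=3]  = 3
P = -V - U + R  [with V=3, U=-1, R=3]  = 1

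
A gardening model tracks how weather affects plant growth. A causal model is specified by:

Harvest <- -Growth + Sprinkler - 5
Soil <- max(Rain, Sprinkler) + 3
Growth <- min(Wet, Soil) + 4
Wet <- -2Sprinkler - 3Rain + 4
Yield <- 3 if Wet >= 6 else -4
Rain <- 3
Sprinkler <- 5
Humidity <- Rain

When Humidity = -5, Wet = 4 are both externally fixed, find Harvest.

-8

Under do(Humidity = -5, Wet = 4), each intervened variable's structural equation is replaced by its fixed value.
Soil = max(Rain, Sprinkler) + 3  [with Rain=3, Sprinkler=5]  = 8
Growth = min(Wet, Soil) + 4  [with Wet=4, Soil=8]  = 8
Harvest = -Growth + Sprinkler - 5  [with Growth=8, Sprinkler=5]  = -8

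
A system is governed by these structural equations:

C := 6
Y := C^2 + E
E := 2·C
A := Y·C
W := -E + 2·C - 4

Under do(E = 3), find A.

Under do(E=3), the mechanism E := 2·C is discarded; E is fixed at 3.
Y = C^2 + E  [with C=6, E=3]  = 39
A = Y·C  [with Y=39, C=6]  = 234

234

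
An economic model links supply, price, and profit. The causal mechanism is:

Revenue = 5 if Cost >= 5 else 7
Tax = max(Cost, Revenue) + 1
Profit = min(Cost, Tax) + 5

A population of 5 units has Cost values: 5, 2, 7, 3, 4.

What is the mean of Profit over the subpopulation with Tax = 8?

E[Profit|Tax=8] averages over only the 4 units with Tax=8 (Cost = 2, 7, 3, 4): Profit = 7, 12, 8, 9, mean 9.

9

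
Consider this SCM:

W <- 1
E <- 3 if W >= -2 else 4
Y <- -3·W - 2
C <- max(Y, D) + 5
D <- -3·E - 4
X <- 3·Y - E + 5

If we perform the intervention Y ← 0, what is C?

5

Under do(Y=0), the mechanism Y <- -3·W - 2 is discarded; Y is fixed at 0.
E = 3 if W >= -2 else 4  [with W=1]  = 3
D = -3·E - 4  [with E=3]  = -13
C = max(Y, D) + 5  [with Y=0, D=-13]  = 5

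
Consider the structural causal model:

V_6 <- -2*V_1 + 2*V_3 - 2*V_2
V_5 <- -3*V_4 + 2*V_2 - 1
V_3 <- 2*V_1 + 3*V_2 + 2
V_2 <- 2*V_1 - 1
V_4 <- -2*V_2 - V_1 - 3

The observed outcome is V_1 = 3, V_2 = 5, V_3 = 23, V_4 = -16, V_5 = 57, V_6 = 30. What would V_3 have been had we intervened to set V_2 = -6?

-10

The intervention breaks the incoming arrows to V_2: V_2 <- 2*V_1 - 1 no longer applies, and V_2 = -6.
V_3 = 2*V_1 + 3*V_2 + 2  [with V_1=3, V_2=-6]  = -10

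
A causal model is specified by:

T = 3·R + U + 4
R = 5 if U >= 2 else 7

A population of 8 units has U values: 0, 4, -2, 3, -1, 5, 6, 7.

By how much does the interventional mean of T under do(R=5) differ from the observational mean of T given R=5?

Under do(R=5), R's equation is replaced by R=5 for every unit. Per-unit T: 19, 23, 17, 22, 18, 24, 25, 26. Mean = 21.75.
Observing R=5 restricts to units where R's equation naturally yields 5: U ∈ {4, 3, 5, 6, 7}. In that subpopulation T = 23, 22, 24, 25, 26, mean 24.
Difference = 21.75 − 24 = -2.25.

-2.25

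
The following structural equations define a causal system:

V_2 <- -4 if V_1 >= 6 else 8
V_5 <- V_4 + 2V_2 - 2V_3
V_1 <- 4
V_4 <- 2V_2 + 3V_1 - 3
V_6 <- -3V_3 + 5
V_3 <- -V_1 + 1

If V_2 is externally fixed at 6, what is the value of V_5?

do(V_2=6) replaces the equation V_2 <- -4 if V_1 >= 6 else 8 with the constant V_2 = 6.
V_3 = -V_1 + 1  [with V_1=4]  = -3
V_4 = 2V_2 + 3V_1 - 3  [with V_2=6, V_1=4]  = 21
V_5 = V_4 + 2V_2 - 2V_3  [with V_4=21, V_2=6, V_3=-3]  = 39

39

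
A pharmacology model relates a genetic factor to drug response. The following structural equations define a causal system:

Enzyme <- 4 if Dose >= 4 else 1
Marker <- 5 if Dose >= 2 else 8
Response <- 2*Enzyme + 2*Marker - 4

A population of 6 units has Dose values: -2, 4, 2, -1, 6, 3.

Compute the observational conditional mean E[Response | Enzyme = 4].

Observing Enzyme=4 restricts to units where Enzyme's equation naturally yields 4: Dose ∈ {4, 6}. In that subpopulation Response = 14, 14, mean 14.

14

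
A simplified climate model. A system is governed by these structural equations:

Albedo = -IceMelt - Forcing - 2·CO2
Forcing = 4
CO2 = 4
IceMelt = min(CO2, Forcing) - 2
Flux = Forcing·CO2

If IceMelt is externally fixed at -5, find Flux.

do(IceMelt=-5) replaces the equation IceMelt = min(CO2, Forcing) - 2 with the constant IceMelt = -5.
Flux is not downstream of the intervention, so its value is determined by the original equations.
Flux = Forcing·CO2  [with Forcing=4, CO2=4]  = 16

16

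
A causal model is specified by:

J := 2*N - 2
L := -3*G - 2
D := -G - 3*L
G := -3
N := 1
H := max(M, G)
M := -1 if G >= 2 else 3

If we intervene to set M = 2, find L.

7

do(M=2) replaces the equation M := -1 if G >= 2 else 3 with the constant M = 2.
L is not downstream of the intervention, so its value is determined by the original equations.
L = -3*G - 2  [with G=-3]  = 7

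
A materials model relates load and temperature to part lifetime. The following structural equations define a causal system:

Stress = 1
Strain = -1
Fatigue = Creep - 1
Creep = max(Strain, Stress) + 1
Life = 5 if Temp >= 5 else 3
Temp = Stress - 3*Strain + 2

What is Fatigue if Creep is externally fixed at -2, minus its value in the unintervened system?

-4

Intervening sets Creep = -2 and removes its equation (Creep = max(Strain, Stress) + 1).
Fatigue = Creep - 1  [with Creep=-2]  = -3
Without intervention: Creep = max(Strain, Stress) + 1  [with Strain=-1, Stress=1]  = 2; Fatigue = Creep - 1  [with Creep=2]  = 1.
Change = -3 − 1 = -4.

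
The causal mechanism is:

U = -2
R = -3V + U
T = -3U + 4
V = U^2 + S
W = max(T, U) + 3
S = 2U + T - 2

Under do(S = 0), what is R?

-14

do(S=0) replaces the equation S = 2U + T - 2 with the constant S = 0.
V = U^2 + S  [with U=-2, S=0]  = 4
R = -3V + U  [with V=4, U=-2]  = -14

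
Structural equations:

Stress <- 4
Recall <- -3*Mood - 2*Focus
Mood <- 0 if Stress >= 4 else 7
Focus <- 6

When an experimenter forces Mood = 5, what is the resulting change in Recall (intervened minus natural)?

-15

The intervention breaks the incoming arrows to Mood: Mood <- 0 if Stress >= 4 else 7 no longer applies, and Mood = 5.
Recall = -3*Mood - 2*Focus  [with Mood=5, Focus=6]  = -27
Without intervention: Mood = 0 if Stress >= 4 else 7  [with Stress=4]  = 0; Recall = -3*Mood - 2*Focus  [with Mood=0, Focus=6]  = -12.
Change = -27 − (-12) = -15.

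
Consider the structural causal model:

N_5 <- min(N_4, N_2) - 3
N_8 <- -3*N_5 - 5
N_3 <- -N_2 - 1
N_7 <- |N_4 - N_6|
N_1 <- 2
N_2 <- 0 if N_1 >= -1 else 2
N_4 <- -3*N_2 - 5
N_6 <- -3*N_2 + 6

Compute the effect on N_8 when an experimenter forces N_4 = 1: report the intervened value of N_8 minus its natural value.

do(N_4=1) replaces the equation N_4 <- -3*N_2 - 5 with the constant N_4 = 1.
N_2 = 0 if N_1 >= -1 else 2  [with N_1=2]  = 0
N_5 = min(N_4, N_2) - 3  [with N_4=1, N_2=0]  = -3
N_8 = -3*N_5 - 5  [with N_5=-3]  = 4
Without intervention: N_2 = 0 if N_1 >= -1 else 2  [with N_1=2]  = 0; N_4 = -3*N_2 - 5  [with N_2=0]  = -5; N_5 = min(N_4, N_2) - 3  [with N_4=-5, N_2=0]  = -8; N_8 = -3*N_5 - 5  [with N_5=-8]  = 19.
Change = 4 − 19 = -15.

-15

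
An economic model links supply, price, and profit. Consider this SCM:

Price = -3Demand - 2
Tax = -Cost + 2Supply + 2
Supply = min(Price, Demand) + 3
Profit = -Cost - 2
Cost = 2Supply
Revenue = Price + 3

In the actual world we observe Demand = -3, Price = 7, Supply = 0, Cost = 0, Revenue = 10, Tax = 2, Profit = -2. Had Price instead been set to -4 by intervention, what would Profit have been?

Under do(Price=-4), the mechanism Price = -3Demand - 2 is discarded; Price is fixed at -4.
Supply = min(Price, Demand) + 3  [with Price=-4, Demand=-3]  = -1
Cost = 2Supply  [with Supply=-1]  = -2
Profit = -Cost - 2  [with Cost=-2]  = 0

0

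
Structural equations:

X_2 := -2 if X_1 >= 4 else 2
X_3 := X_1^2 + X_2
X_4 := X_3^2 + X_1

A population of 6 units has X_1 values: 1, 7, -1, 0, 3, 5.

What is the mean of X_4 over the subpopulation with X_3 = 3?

9

Conditioning on X_3=3 selects the 2 unit(s) with X_1 ∈ {1, -1}. Their X_4 values: 10, 8. Mean = 9.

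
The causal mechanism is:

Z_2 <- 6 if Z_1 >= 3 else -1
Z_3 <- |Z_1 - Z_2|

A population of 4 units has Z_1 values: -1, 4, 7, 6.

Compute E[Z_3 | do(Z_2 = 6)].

Under do(Z_2=6), Z_2's equation is replaced by Z_2=6 for every unit. Per-unit Z_3: 7, 2, 1, 0. Mean = 2.5.

2.5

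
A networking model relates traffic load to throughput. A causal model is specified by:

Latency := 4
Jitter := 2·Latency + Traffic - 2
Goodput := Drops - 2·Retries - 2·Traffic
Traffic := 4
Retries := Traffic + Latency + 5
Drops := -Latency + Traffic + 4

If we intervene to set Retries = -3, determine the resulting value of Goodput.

2

Under do(Retries=-3), the mechanism Retries := Traffic + Latency + 5 is discarded; Retries is fixed at -3.
Drops = -Latency + Traffic + 4  [with Latency=4, Traffic=4]  = 4
Goodput = Drops - 2·Retries - 2·Traffic  [with Drops=4, Retries=-3, Traffic=4]  = 2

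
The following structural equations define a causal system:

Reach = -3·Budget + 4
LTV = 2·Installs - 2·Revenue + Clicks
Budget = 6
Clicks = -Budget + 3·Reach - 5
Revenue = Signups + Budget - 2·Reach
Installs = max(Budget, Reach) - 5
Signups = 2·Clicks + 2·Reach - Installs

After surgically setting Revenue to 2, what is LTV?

-55

Intervening sets Revenue = 2 and removes its equation (Revenue = Signups + Budget - 2·Reach).
Reach = -3·Budget + 4  [with Budget=6]  = -14
Clicks = -Budget + 3·Reach - 5  [with Budget=6, Reach=-14]  = -53
Installs = max(Budget, Reach) - 5  [with Budget=6, Reach=-14]  = 1
LTV = 2·Installs - 2·Revenue + Clicks  [with Installs=1, Revenue=2, Clicks=-53]  = -55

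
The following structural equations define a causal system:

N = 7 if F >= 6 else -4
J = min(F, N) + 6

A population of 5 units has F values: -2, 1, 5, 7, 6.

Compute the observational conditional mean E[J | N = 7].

E[J|N=7] averages over only the 2 units with N=7 (F = 7, 6): J = 13, 12, mean 12.5.

12.5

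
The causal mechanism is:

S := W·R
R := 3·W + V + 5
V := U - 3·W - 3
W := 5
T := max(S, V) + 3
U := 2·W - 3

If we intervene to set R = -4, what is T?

-8

Under do(R=-4), the mechanism R := 3·W + V + 5 is discarded; R is fixed at -4.
U = 2·W - 3  [with W=5]  = 7
V = U - 3·W - 3  [with U=7, W=5]  = -11
S = W·R  [with W=5, R=-4]  = -20
T = max(S, V) + 3  [with S=-20, V=-11]  = -8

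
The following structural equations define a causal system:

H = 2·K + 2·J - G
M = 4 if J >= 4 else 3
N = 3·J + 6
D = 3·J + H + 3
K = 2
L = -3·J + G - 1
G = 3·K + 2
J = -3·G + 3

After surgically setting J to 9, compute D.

44

do(J=9) replaces the equation J = -3·G + 3 with the constant J = 9.
G = 3·K + 2  [with K=2]  = 8
H = 2·K + 2·J - G  [with K=2, J=9, G=8]  = 14
D = 3·J + H + 3  [with J=9, H=14]  = 44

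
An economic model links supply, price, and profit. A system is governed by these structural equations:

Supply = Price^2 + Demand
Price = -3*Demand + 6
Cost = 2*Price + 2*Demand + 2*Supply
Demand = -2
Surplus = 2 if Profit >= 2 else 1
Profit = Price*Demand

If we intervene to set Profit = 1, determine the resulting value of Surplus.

The intervention breaks the incoming arrows to Profit: Profit = Price*Demand no longer applies, and Profit = 1.
Surplus = 2 if Profit >= 2 else 1  [with Profit=1]  = 1

1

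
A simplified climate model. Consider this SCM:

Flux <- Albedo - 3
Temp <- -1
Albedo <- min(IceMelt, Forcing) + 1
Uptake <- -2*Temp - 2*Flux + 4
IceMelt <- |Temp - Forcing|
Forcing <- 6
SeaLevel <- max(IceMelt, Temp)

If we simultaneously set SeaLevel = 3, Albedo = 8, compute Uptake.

-4

Setting SeaLevel = 3, Albedo = 8 by intervention discards those variables' equations.
Flux = Albedo - 3  [with Albedo=8]  = 5
Uptake = -2*Temp - 2*Flux + 4  [with Temp=-1, Flux=5]  = -4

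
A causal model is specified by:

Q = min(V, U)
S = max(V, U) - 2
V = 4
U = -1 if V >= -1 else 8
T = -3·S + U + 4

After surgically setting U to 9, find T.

-8

do(U=9) replaces the equation U = -1 if V >= -1 else 8 with the constant U = 9.
S = max(V, U) - 2  [with V=4, U=9]  = 7
T = -3·S + U + 4  [with S=7, U=9]  = -8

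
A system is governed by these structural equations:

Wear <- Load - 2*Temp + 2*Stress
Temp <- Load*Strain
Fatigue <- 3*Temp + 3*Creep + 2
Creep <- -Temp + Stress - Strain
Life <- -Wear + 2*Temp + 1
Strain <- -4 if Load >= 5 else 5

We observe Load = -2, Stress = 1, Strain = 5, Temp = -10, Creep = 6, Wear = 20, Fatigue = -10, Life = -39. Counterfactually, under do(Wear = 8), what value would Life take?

-27

Intervening sets Wear = 8 and removes its equation (Wear <- Load - 2*Temp + 2*Stress).
Strain = -4 if Load >= 5 else 5  [with Load=-2]  = 5
Temp = Load*Strain  [with Load=-2, Strain=5]  = -10
Life = -Wear + 2*Temp + 1  [with Wear=8, Temp=-10]  = -27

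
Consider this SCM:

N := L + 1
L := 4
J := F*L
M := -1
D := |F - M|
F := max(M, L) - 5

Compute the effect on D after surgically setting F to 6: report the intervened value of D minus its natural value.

do(F=6) replaces the equation F := max(M, L) - 5 with the constant F = 6.
D = |F - M|  [with F=6, M=-1]  = 7
Without intervention: F = max(M, L) - 5  [with M=-1, L=4]  = -1; D = |F - M|  [with F=-1, M=-1]  = 0.
Change = 7 − 0 = 7.

7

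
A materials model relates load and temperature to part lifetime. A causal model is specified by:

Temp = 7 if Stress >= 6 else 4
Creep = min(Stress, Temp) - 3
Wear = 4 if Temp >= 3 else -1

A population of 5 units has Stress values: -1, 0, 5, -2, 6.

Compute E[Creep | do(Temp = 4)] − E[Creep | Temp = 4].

0.75

do(Temp=4) breaks Temp's dependence on Stress. With Temp=4 fixed, Creep across the units is -4, -3, 1, -5, 1, mean -2.
Observing Temp=4 restricts to units where Temp's equation naturally yields 4: Stress ∈ {-1, 0, 5, -2}. In that subpopulation Creep = -4, -3, 1, -5, mean -2.75.
Difference = -2 − (-2.75) = 0.75.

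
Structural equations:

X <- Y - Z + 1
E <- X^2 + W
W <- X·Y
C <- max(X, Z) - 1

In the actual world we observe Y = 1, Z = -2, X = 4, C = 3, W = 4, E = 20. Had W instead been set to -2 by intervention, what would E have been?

The intervention breaks the incoming arrows to W: W <- X·Y no longer applies, and W = -2.
X = Y - Z + 1  [with Y=1, Z=-2]  = 4
E = X^2 + W  [with X=4, W=-2]  = 14

14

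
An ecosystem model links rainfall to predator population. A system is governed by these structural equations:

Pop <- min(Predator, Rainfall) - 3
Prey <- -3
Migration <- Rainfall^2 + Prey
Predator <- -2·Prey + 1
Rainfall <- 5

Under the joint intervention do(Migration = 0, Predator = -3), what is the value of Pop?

-6

The joint intervention fixes Migration = 0, Predator = -3, removing each variable's own equation.
Pop = min(Predator, Rainfall) - 3  [with Predator=-3, Rainfall=5]  = -6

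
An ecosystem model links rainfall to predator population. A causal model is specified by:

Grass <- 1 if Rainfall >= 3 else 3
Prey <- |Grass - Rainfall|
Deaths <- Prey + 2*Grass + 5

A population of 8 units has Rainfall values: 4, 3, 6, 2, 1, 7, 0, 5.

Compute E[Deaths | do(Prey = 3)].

11.5

The intervention sets Prey=3 in all 8 units regardless of Rainfall. Recomputing Deaths per unit gives 10, 10, 10, 14, 14, 10, 14, 10; average 11.5.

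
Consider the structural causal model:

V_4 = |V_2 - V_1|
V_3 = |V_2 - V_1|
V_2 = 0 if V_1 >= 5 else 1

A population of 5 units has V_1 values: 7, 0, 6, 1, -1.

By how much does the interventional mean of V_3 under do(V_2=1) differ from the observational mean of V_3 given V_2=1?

The intervention sets V_2=1 in all 5 units regardless of V_1. Recomputing V_3 per unit gives 6, 1, 5, 0, 2; average 2.8.
Observing V_2=1 restricts to units where V_2's equation naturally yields 1: V_1 ∈ {0, 1, -1}. In that subpopulation V_3 = 1, 0, 2, mean 1.
Difference = 2.8 − 1 = 1.8.

1.8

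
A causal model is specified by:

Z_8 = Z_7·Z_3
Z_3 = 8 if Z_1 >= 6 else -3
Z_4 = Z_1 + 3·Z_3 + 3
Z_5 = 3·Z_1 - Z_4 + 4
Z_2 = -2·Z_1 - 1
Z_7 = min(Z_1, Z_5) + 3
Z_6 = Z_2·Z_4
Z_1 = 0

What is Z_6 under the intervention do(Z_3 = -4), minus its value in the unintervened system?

The intervention breaks the incoming arrows to Z_3: Z_3 = 8 if Z_1 >= 6 else -3 no longer applies, and Z_3 = -4.
Z_2 = -2·Z_1 - 1  [with Z_1=0]  = -1
Z_4 = Z_1 + 3·Z_3 + 3  [with Z_1=0, Z_3=-4]  = -9
Z_6 = Z_2·Z_4  [with Z_2=-1, Z_4=-9]  = 9
Without intervention: Z_2 = -2·Z_1 - 1  [with Z_1=0]  = -1; Z_3 = 8 if Z_1 >= 6 else -3  [with Z_1=0]  = -3; Z_4 = Z_1 + 3·Z_3 + 3  [with Z_1=0, Z_3=-3]  = -6; Z_6 = Z_2·Z_4  [with Z_2=-1, Z_4=-6]  = 6.
Change = 9 − 6 = 3.

3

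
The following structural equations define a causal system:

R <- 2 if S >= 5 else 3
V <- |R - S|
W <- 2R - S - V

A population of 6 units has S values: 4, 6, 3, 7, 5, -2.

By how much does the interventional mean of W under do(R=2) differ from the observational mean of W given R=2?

Under do(R=2), R's equation is replaced by R=2 for every unit. Per-unit W: -2, -6, 0, -8, -4, 2. Mean = -3.
Observing R=2 restricts to units where R's equation naturally yields 2: S ∈ {6, 7, 5}. In that subpopulation W = -6, -8, -4, mean -6.
Difference = -3 − (-6) = 3.

3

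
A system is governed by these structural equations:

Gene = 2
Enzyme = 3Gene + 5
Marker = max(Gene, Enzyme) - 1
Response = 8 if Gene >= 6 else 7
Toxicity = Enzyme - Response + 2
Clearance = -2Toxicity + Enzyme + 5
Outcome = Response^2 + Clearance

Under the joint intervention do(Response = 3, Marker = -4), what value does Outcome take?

5

The joint intervention fixes Response = 3, Marker = -4, removing each variable's own equation.
Enzyme = 3Gene + 5  [with Gene=2]  = 11
Toxicity = Enzyme - Response + 2  [with Enzyme=11, Response=3]  = 10
Clearance = -2Toxicity + Enzyme + 5  [with Toxicity=10, Enzyme=11]  = -4
Outcome = Response^2 + Clearance  [with Response=3, Clearance=-4]  = 5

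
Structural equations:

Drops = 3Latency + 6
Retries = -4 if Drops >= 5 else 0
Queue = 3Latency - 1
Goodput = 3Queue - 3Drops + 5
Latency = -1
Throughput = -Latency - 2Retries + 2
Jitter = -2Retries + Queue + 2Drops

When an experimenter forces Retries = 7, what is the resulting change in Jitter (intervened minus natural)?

Intervening sets Retries = 7 and removes its equation (Retries = -4 if Drops >= 5 else 0).
Queue = 3Latency - 1  [with Latency=-1]  = -4
Drops = 3Latency + 6  [with Latency=-1]  = 3
Jitter = -2Retries + Queue + 2Drops  [with Retries=7, Queue=-4, Drops=3]  = -12
Without intervention: Queue = 3Latency - 1  [with Latency=-1]  = -4; Drops = 3Latency + 6  [with Latency=-1]  = 3; Retries = -4 if Drops >= 5 else 0  [with Drops=3]  = 0; Jitter = -2Retries + Queue + 2Drops  [with Retries=0, Queue=-4, Drops=3]  = 2.
Change = -12 − 2 = -14.

-14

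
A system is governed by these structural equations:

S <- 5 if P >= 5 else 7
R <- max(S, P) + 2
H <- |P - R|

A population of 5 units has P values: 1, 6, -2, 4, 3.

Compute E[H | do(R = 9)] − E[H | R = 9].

Every unit gets R=9 under the intervention. H values become 8, 3, 11, 5, 6; E[H|do(R=9)] = 6.6.
Conditioning on R=9 selects the 4 unit(s) with P ∈ {1, -2, 4, 3}. Their H values: 8, 11, 5, 6. Mean = 7.5.
Difference = 6.6 − 7.5 = -0.9.

-0.9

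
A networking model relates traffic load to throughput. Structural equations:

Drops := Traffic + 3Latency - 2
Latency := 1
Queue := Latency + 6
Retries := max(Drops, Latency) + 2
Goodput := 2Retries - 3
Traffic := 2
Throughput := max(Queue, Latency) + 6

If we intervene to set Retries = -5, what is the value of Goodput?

Under do(Retries=-5), the mechanism Retries := max(Drops, Latency) + 2 is discarded; Retries is fixed at -5.
Goodput = 2Retries - 3  [with Retries=-5]  = -13

-13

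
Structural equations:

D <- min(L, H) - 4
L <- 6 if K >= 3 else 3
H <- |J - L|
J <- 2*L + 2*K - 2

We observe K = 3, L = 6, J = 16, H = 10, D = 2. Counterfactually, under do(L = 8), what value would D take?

4

do(L=8) replaces the equation L <- 6 if K >= 3 else 3 with the constant L = 8.
J = 2*L + 2*K - 2  [with L=8, K=3]  = 20
H = |J - L|  [with J=20, L=8]  = 12
D = min(L, H) - 4  [with L=8, H=12]  = 4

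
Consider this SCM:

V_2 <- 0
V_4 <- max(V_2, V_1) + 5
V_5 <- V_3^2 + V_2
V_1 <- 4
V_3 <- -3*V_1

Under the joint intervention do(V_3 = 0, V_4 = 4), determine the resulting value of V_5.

0

Setting V_3 = 0, V_4 = 4 by intervention discards those variables' equations.
V_5 = V_3^2 + V_2  [with V_3=0, V_2=0]  = 0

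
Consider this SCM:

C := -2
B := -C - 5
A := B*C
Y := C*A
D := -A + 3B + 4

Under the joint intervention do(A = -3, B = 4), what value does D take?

19

Setting A = -3, B = 4 by intervention discards those variables' equations.
D = -A + 3B + 4  [with A=-3, B=4]  = 19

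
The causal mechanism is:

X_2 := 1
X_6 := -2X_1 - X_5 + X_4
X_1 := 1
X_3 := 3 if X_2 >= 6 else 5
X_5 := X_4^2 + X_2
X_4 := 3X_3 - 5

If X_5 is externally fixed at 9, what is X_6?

-1

The intervention breaks the incoming arrows to X_5: X_5 := X_4^2 + X_2 no longer applies, and X_5 = 9.
X_3 = 3 if X_2 >= 6 else 5  [with X_2=1]  = 5
X_4 = 3X_3 - 5  [with X_3=5]  = 10
X_6 = -2X_1 - X_5 + X_4  [with X_1=1, X_5=9, X_4=10]  = -1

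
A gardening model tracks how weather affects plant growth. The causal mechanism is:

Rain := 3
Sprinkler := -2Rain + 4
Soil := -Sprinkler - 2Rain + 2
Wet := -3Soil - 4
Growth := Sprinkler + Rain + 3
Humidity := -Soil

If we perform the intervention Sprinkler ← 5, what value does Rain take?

Under do(Sprinkler=5), the mechanism Sprinkler := -2Rain + 4 is discarded; Sprinkler is fixed at 5.
Rain is not downstream of the intervention, so its value is determined by the original equations.

3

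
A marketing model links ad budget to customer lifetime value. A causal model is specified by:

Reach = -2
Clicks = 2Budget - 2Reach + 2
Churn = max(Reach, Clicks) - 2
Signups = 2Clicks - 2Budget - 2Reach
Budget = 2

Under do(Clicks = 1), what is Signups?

2

The intervention breaks the incoming arrows to Clicks: Clicks = 2Budget - 2Reach + 2 no longer applies, and Clicks = 1.
Signups = 2Clicks - 2Budget - 2Reach  [with Clicks=1, Budget=2, Reach=-2]  = 2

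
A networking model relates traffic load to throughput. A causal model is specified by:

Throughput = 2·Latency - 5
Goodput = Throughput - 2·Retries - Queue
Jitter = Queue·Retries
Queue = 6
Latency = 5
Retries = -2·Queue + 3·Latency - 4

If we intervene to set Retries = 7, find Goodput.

-15

The intervention breaks the incoming arrows to Retries: Retries = -2·Queue + 3·Latency - 4 no longer applies, and Retries = 7.
Throughput = 2·Latency - 5  [with Latency=5]  = 5
Goodput = Throughput - 2·Retries - Queue  [with Throughput=5, Retries=7, Queue=6]  = -15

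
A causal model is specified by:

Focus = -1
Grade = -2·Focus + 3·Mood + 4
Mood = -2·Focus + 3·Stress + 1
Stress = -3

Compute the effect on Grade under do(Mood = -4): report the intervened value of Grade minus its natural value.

The intervention breaks the incoming arrows to Mood: Mood = -2·Focus + 3·Stress + 1 no longer applies, and Mood = -4.
Grade = -2·Focus + 3·Mood + 4  [with Focus=-1, Mood=-4]  = -6
Without intervention: Mood = -2·Focus + 3·Stress + 1  [with Focus=-1, Stress=-3]  = -6; Grade = -2·Focus + 3·Mood + 4  [with Focus=-1, Mood=-6]  = -12.
Change = -6 − (-12) = 6.

6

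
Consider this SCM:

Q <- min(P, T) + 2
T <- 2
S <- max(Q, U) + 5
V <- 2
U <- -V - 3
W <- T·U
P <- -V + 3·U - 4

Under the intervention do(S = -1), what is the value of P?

-21

The intervention breaks the incoming arrows to S: S <- max(Q, U) + 5 no longer applies, and S = -1.
P is not downstream of the intervention, so its value is determined by the original equations.
U = -V - 3  [with V=2]  = -5
P = -V + 3·U - 4  [with V=2, U=-5]  = -21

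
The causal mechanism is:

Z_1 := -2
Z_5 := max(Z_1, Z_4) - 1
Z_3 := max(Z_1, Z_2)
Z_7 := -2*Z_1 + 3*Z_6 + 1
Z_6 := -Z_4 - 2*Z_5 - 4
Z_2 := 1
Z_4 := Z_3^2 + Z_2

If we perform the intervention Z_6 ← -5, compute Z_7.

-10

Intervening sets Z_6 = -5 and removes its equation (Z_6 := -Z_4 - 2*Z_5 - 4).
Z_7 = -2*Z_1 + 3*Z_6 + 1  [with Z_1=-2, Z_6=-5]  = -10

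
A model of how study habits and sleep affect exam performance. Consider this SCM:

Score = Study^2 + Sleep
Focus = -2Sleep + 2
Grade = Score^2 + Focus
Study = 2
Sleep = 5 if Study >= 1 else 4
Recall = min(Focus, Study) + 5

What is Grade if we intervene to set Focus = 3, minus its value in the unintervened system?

The intervention breaks the incoming arrows to Focus: Focus = -2Sleep + 2 no longer applies, and Focus = 3.
Sleep = 5 if Study >= 1 else 4  [with Study=2]  = 5
Score = Study^2 + Sleep  [with Study=2, Sleep=5]  = 9
Grade = Score^2 + Focus  [with Score=9, Focus=3]  = 84
Without intervention: Sleep = 5 if Study >= 1 else 4  [with Study=2]  = 5; Focus = -2Sleep + 2  [with Sleep=5]  = -8; Score = Study^2 + Sleep  [with Study=2, Sleep=5]  = 9; Grade = Score^2 + Focus  [with Score=9, Focus=-8]  = 73.
Change = 84 − 73 = 11.

11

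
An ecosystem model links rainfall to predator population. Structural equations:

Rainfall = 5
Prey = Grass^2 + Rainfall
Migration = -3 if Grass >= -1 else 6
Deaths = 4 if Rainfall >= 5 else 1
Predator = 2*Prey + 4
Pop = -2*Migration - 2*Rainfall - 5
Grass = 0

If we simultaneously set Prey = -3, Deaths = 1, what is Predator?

-2

The joint intervention fixes Prey = -3, Deaths = 1, removing each variable's own equation.
Predator = 2*Prey + 4  [with Prey=-3]  = -2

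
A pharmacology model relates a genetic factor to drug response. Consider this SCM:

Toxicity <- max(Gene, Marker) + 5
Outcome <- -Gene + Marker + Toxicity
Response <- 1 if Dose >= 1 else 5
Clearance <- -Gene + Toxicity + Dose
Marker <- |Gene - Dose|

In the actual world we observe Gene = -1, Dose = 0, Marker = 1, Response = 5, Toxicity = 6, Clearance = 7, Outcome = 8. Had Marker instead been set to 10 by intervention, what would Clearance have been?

16

The intervention breaks the incoming arrows to Marker: Marker <- |Gene - Dose| no longer applies, and Marker = 10.
Toxicity = max(Gene, Marker) + 5  [with Gene=-1, Marker=10]  = 15
Clearance = -Gene + Toxicity + Dose  [with Gene=-1, Toxicity=15, Dose=0]  = 16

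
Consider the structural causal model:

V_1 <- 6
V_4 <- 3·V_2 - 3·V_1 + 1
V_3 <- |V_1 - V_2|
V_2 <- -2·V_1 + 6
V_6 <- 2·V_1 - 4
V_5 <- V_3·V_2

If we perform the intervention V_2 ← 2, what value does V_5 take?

8

do(V_2=2) replaces the equation V_2 <- -2·V_1 + 6 with the constant V_2 = 2.
V_3 = |V_1 - V_2|  [with V_1=6, V_2=2]  = 4
V_5 = V_3·V_2  [with V_3=4, V_2=2]  = 8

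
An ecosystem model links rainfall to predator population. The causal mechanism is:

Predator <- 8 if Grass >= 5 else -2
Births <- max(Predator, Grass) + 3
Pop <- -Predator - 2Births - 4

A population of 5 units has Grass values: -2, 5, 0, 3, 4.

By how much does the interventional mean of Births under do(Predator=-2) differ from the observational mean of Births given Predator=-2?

0.75

Every unit gets Predator=-2 under the intervention. Births values become 1, 8, 3, 6, 7; E[Births|do(Predator=-2)] = 5.
Conditioning on Predator=-2 selects the 4 unit(s) with Grass ∈ {-2, 0, 3, 4}. Their Births values: 1, 3, 6, 7. Mean = 4.25.
Difference = 5 − 4.25 = 0.75.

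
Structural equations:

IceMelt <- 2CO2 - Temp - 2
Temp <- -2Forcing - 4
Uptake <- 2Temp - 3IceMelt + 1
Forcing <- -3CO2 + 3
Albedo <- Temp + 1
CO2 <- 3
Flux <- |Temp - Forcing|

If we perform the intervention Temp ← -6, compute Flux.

0

The intervention breaks the incoming arrows to Temp: Temp <- -2Forcing - 4 no longer applies, and Temp = -6.
Forcing = -3CO2 + 3  [with CO2=3]  = -6
Flux = |Temp - Forcing|  [with Temp=-6, Forcing=-6]  = 0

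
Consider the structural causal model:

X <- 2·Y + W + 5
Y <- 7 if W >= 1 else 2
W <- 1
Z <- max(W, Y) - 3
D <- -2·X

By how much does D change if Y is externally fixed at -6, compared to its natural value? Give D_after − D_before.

Under do(Y=-6), the mechanism Y <- 7 if W >= 1 else 2 is discarded; Y is fixed at -6.
X = 2·Y + W + 5  [with Y=-6, W=1]  = -6
D = -2·X  [with X=-6]  = 12
Without intervention: Y = 7 if W >= 1 else 2  [with W=1]  = 7; X = 2·Y + W + 5  [with Y=7, W=1]  = 20; D = -2·X  [with X=20]  = -40.
Change = 12 − (-40) = 52.

52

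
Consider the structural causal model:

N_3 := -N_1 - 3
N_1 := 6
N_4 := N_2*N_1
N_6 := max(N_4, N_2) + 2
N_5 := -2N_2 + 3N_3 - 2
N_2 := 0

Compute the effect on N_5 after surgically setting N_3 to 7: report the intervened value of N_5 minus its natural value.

do(N_3=7) replaces the equation N_3 := -N_1 - 3 with the constant N_3 = 7.
N_5 = -2N_2 + 3N_3 - 2  [with N_2=0, N_3=7]  = 19
Without intervention: N_3 = -N_1 - 3  [with N_1=6]  = -9; N_5 = -2N_2 + 3N_3 - 2  [with N_2=0, N_3=-9]  = -29.
Change = 19 − (-29) = 48.

48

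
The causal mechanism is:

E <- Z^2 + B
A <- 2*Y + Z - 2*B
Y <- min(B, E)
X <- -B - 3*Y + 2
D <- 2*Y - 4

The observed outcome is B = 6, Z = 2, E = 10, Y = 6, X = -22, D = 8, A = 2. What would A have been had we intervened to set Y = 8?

6

The intervention breaks the incoming arrows to Y: Y <- min(B, E) no longer applies, and Y = 8.
A = 2*Y + Z - 2*B  [with Y=8, Z=2, B=6]  = 6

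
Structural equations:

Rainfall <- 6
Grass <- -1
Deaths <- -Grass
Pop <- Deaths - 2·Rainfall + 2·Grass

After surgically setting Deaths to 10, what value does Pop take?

-4

The intervention breaks the incoming arrows to Deaths: Deaths <- -Grass no longer applies, and Deaths = 10.
Pop = Deaths - 2·Rainfall + 2·Grass  [with Deaths=10, Rainfall=6, Grass=-1]  = -4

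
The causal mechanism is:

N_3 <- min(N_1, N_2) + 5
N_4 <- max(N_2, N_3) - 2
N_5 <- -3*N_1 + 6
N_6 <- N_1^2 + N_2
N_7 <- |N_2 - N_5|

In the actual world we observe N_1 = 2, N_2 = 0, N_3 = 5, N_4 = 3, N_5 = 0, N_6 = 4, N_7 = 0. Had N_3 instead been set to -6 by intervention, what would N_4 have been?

-2

The intervention breaks the incoming arrows to N_3: N_3 <- min(N_1, N_2) + 5 no longer applies, and N_3 = -6.
N_4 = max(N_2, N_3) - 2  [with N_2=0, N_3=-6]  = -2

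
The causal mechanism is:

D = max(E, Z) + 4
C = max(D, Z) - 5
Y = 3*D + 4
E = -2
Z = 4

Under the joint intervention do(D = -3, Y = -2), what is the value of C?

The joint intervention fixes D = -3, Y = -2, removing each variable's own equation.
C = max(D, Z) - 5  [with D=-3, Z=4]  = -1

-1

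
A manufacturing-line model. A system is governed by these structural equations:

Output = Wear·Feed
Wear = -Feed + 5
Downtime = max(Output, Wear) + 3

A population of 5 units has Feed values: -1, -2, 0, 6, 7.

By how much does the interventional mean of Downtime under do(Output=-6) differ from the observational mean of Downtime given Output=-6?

0.5

Every unit gets Output=-6 under the intervention. Downtime values become 9, 10, 8, 2, 1; E[Downtime|do(Output=-6)] = 6.
Observing Output=-6 restricts to units where Output's equation naturally yields -6: Feed ∈ {-1, 6}. In that subpopulation Downtime = 9, 2, mean 5.5.
Difference = 6 − 5.5 = 0.5.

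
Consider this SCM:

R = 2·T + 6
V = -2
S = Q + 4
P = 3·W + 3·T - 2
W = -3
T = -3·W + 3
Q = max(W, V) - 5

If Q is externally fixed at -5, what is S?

-1

The intervention breaks the incoming arrows to Q: Q = max(W, V) - 5 no longer applies, and Q = -5.
S = Q + 4  [with Q=-5]  = -1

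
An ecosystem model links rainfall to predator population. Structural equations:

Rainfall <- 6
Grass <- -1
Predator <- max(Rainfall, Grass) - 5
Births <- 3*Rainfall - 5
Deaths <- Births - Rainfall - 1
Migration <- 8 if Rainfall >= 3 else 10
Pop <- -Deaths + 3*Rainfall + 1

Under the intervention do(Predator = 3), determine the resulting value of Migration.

8

The intervention breaks the incoming arrows to Predator: Predator <- max(Rainfall, Grass) - 5 no longer applies, and Predator = 3.
No directed path runs from Predator to Migration, so Migration keeps its natural value.
Migration = 8 if Rainfall >= 3 else 10  [with Rainfall=6]  = 8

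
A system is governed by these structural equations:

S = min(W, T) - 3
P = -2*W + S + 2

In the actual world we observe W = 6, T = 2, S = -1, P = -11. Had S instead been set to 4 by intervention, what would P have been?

-6

The intervention breaks the incoming arrows to S: S = min(W, T) - 3 no longer applies, and S = 4.
P = -2*W + S + 2  [with W=6, S=4]  = -6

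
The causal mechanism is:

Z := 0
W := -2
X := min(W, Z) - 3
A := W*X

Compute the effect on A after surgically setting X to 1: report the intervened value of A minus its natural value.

-12

The intervention breaks the incoming arrows to X: X := min(W, Z) - 3 no longer applies, and X = 1.
A = W*X  [with W=-2, X=1]  = -2
Without intervention: X = min(W, Z) - 3  [with W=-2, Z=0]  = -5; A = W*X  [with W=-2, X=-5]  = 10.
Change = -2 − 10 = -12.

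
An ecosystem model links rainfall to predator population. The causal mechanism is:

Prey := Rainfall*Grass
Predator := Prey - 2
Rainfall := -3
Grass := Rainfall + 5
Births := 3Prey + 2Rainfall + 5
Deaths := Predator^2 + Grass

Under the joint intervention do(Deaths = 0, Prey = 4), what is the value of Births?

Under do(Deaths = 0, Prey = 4), each intervened variable's structural equation is replaced by its fixed value.
Births = 3Prey + 2Rainfall + 5  [with Prey=4, Rainfall=-3]  = 11

11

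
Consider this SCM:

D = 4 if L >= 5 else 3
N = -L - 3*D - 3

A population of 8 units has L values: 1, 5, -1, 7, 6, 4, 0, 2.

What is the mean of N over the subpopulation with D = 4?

Observing D=4 restricts to units where D's equation naturally yields 4: L ∈ {5, 7, 6}. In that subpopulation N = -20, -22, -21, mean -21.

-21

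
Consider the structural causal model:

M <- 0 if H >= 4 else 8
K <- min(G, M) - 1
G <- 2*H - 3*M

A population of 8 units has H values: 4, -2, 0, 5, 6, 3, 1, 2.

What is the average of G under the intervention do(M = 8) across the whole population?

do(M=8) breaks M's dependence on H. With M=8 fixed, G across the units is -16, -28, -24, -14, -12, -18, -22, -20, mean -19.25.

-19.25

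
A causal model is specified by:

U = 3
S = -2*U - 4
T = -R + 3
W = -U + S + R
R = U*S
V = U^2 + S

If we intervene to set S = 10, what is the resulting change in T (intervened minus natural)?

Under do(S=10), the mechanism S = -2*U - 4 is discarded; S is fixed at 10.
R = U*S  [with U=3, S=10]  = 30
T = -R + 3  [with R=30]  = -27
Without intervention: S = -2*U - 4  [with U=3]  = -10; R = U*S  [with U=3, S=-10]  = -30; T = -R + 3  [with R=-30]  = 33.
Change = -27 − 33 = -60.

-60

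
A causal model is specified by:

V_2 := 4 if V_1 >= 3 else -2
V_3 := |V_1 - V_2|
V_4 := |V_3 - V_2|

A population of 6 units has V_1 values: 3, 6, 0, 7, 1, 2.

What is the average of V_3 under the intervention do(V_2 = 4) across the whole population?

Under do(V_2=4), V_2's equation is replaced by V_2=4 for every unit. Per-unit V_3: 1, 2, 4, 3, 3, 2. Mean = 2.5.

2.5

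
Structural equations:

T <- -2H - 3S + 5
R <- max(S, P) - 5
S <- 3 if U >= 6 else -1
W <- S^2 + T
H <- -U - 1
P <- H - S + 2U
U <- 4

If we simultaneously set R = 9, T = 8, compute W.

9

Under do(R = 9, T = 8), each intervened variable's structural equation is replaced by its fixed value.
S = 3 if U >= 6 else -1  [with U=4]  = -1
W = S^2 + T  [with S=-1, T=8]  = 9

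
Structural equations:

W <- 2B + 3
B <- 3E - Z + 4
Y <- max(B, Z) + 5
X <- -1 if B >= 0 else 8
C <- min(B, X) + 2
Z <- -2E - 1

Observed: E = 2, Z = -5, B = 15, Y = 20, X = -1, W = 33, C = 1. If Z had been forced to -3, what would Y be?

Under do(Z=-3), the mechanism Z <- -2E - 1 is discarded; Z is fixed at -3.
B = 3E - Z + 4  [with E=2, Z=-3]  = 13
Y = max(B, Z) + 5  [with B=13, Z=-3]  = 18

18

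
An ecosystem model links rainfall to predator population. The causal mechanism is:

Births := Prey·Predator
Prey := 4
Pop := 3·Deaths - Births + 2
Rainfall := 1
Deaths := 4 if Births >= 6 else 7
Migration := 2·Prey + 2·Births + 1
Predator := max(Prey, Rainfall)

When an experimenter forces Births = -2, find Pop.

The intervention breaks the incoming arrows to Births: Births := Prey·Predator no longer applies, and Births = -2.
Deaths = 4 if Births >= 6 else 7  [with Births=-2]  = 7
Pop = 3·Deaths - Births + 2  [with Deaths=7, Births=-2]  = 25

25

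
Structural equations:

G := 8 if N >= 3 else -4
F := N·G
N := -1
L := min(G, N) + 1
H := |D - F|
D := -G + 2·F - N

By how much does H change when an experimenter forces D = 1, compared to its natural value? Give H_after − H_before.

Under do(D=1), the mechanism D := -G + 2·F - N is discarded; D is fixed at 1.
G = 8 if N >= 3 else -4  [with N=-1]  = -4
F = N·G  [with N=-1, G=-4]  = 4
H = |D - F|  [with D=1, F=4]  = 3
Without intervention: G = 8 if N >= 3 else -4  [with N=-1]  = -4; F = N·G  [with N=-1, G=-4]  = 4; D = -G + 2·F - N  [with G=-4, F=4, N=-1]  = 13; H = |D - F|  [with D=13, F=4]  = 9.
Change = 3 − 9 = -6.

-6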